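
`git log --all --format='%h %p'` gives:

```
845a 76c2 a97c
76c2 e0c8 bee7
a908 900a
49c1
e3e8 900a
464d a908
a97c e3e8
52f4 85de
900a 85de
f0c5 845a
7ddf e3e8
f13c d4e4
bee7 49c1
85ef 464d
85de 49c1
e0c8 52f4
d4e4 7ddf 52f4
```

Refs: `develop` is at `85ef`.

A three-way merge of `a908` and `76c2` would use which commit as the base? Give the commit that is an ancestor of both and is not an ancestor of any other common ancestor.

85de

Ancestors of a908: {49c1, 85de, 900a, a908}.
Ancestors of 76c2: {49c1, 52f4, 76c2, 85de, bee7, e0c8}.
Common ancestors: {49c1, 85de}.
Among these, 85de is not an ancestor of any other common ancestor — it is the merge base.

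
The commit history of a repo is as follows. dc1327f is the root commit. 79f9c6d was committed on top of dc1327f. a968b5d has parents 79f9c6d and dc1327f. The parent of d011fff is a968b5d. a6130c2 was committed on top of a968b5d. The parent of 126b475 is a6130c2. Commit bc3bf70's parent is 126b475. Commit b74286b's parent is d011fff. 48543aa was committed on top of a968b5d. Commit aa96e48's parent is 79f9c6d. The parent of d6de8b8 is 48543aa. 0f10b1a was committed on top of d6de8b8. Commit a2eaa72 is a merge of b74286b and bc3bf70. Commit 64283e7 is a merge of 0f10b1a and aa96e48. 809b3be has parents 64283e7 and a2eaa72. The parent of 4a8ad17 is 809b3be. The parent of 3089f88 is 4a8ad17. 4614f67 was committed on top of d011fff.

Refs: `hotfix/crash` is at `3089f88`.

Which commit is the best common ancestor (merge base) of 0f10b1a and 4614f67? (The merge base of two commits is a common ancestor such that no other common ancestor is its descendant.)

a968b5d

Ancestors of 0f10b1a: {0f10b1a, 48543aa, 79f9c6d, a968b5d, d6de8b8, dc1327f}.
Ancestors of 4614f67: {4614f67, 79f9c6d, a968b5d, d011fff, dc1327f}.
Common ancestors: {79f9c6d, a968b5d, dc1327f}.
Among these, a968b5d is not an ancestor of any other common ancestor — it is the merge base.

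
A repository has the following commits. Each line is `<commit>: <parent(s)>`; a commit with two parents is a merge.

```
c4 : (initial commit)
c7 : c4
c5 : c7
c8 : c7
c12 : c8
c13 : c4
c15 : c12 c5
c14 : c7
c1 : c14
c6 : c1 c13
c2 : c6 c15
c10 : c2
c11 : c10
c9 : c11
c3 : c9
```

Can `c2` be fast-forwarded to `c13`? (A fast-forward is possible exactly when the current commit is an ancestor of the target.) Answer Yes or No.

No

A fast-forward from c2 to c13 is possible iff c2 is an ancestor of c13.
Ancestors of c13: {c13, c4}.
c2 is not among them, so fast-forward is not possible.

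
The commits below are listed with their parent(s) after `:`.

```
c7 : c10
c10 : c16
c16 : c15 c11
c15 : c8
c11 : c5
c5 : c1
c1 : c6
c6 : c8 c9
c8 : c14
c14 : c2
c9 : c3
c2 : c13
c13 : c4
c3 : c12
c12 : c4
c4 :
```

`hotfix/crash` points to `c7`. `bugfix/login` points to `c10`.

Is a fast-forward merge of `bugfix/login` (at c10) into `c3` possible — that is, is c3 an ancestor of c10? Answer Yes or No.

Yes

A fast-forward from c3 to c10 is possible iff c3 is an ancestor of c10.
Ancestors of c10: {c1, c10, c11, c12, c13, c14, c15, c16, c2, c3, c4, c5, c6, c8, c9}.
c3 is among them, so fast-forward is possible.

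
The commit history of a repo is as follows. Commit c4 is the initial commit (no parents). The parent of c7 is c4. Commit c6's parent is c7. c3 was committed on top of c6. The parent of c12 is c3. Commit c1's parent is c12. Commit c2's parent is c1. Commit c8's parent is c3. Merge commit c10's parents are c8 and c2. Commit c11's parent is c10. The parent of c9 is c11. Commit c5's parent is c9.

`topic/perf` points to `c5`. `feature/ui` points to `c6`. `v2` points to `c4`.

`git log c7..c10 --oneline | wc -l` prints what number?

7

Reachable from c10: {c1, c10, c12, c2, c3, c4, c6, c7, c8}.
Reachable from c7: {c4, c7}.
In c10's history but not c7's: {c1, c10, c12, c2, c3, c6, c8} — 7 commits.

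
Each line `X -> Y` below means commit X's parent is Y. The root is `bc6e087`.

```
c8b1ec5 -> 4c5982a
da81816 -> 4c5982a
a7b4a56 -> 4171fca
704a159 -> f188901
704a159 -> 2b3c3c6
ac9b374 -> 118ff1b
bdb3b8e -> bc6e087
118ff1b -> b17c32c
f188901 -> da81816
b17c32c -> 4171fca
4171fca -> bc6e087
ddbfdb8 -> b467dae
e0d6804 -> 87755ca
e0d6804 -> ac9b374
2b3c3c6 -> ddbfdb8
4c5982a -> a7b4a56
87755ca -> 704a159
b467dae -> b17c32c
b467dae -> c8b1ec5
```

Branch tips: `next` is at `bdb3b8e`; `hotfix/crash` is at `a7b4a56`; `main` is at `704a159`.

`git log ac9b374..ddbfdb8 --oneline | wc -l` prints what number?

5

Reachable from ddbfdb8: {4171fca, 4c5982a, a7b4a56, b17c32c, b467dae, bc6e087, c8b1ec5, ddbfdb8}.
Reachable from ac9b374: {118ff1b, 4171fca, ac9b374, b17c32c, bc6e087}.
In ddbfdb8's history but not ac9b374's: {4c5982a, a7b4a56, b467dae, c8b1ec5, ddbfdb8} — 5 commits.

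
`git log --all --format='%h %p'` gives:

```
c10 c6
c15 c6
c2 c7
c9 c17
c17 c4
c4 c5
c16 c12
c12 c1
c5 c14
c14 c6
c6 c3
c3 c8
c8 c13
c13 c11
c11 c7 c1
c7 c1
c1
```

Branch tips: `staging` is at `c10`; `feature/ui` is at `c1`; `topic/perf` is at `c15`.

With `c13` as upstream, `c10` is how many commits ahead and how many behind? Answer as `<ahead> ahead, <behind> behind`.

Reachable from c10: {c1, c10, c11, c13, c3, c6, c7, c8}.
Reachable from c13: {c1, c11, c13, c7}.
Only in c10's history (ahead): {c10, c3, c6, c8} — 4.
Only in c13's history (behind): {} — 0.

4 ahead, 0 behind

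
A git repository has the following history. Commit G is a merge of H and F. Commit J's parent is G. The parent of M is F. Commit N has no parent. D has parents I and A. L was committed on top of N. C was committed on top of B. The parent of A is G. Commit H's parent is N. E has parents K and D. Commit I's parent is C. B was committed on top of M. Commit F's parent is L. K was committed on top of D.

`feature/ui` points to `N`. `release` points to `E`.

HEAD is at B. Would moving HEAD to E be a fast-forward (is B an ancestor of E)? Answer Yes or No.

Yes

A fast-forward from B to E is possible iff B is an ancestor of E.
Ancestors of E: {A, B, C, D, E, F, G, H, I, K, L, M, N}.
B is among them, so fast-forward is possible.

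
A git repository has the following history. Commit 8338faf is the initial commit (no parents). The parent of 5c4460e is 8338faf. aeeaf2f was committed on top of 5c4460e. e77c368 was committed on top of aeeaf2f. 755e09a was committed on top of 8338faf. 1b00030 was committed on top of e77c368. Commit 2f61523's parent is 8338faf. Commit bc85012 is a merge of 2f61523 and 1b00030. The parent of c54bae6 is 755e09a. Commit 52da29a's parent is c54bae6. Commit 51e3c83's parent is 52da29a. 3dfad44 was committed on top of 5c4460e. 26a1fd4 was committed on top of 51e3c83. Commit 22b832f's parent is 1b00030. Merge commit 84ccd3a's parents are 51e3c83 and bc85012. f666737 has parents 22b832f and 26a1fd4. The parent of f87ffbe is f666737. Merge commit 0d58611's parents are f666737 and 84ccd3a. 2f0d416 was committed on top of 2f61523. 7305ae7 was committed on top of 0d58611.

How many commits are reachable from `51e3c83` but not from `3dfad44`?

4

Reachable from 51e3c83: {51e3c83, 52da29a, 755e09a, 8338faf, c54bae6}.
Reachable from 3dfad44: {3dfad44, 5c4460e, 8338faf}.
In 51e3c83's history but not 3dfad44's: {51e3c83, 52da29a, 755e09a, c54bae6} — 4 commits.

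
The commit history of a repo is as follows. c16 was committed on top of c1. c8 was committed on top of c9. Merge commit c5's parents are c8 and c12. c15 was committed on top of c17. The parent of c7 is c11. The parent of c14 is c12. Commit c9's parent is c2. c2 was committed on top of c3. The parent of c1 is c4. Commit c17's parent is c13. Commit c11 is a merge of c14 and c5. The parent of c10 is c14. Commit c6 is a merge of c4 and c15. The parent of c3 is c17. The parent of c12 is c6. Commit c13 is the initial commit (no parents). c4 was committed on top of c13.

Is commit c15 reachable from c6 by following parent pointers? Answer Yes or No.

Yes

Ancestors of c6 (commits reachable by following parents): {c13, c15, c17, c4, c6}.
c15 is in that set, so it is an ancestor of c6.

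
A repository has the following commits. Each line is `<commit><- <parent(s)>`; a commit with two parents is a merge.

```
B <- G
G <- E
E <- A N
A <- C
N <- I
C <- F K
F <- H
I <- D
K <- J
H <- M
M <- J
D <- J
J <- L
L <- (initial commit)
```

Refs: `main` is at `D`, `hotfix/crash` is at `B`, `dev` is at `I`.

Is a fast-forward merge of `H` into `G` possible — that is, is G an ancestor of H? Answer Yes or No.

A fast-forward from G to H is possible iff G is an ancestor of H.
Ancestors of H: {H, J, L, M}.
G is not among them, so fast-forward is not possible.

No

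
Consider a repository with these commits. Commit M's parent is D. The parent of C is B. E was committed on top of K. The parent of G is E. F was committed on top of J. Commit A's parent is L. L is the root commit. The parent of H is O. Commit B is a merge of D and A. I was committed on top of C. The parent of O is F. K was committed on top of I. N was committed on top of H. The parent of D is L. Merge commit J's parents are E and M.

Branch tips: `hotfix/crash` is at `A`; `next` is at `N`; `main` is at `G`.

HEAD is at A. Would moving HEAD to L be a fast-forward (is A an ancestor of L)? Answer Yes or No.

No

A fast-forward from A to L is possible iff A is an ancestor of L.
Ancestors of L: {L}.
A is not among them, so fast-forward is not possible.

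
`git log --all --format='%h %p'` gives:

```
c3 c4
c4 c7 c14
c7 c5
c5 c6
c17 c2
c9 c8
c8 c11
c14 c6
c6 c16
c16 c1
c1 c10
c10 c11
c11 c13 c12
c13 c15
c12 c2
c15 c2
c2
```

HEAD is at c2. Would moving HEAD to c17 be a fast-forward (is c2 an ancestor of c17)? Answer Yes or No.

Yes

A fast-forward from c2 to c17 is possible iff c2 is an ancestor of c17.
Ancestors of c17: {c17, c2}.
c2 is among them, so fast-forward is possible.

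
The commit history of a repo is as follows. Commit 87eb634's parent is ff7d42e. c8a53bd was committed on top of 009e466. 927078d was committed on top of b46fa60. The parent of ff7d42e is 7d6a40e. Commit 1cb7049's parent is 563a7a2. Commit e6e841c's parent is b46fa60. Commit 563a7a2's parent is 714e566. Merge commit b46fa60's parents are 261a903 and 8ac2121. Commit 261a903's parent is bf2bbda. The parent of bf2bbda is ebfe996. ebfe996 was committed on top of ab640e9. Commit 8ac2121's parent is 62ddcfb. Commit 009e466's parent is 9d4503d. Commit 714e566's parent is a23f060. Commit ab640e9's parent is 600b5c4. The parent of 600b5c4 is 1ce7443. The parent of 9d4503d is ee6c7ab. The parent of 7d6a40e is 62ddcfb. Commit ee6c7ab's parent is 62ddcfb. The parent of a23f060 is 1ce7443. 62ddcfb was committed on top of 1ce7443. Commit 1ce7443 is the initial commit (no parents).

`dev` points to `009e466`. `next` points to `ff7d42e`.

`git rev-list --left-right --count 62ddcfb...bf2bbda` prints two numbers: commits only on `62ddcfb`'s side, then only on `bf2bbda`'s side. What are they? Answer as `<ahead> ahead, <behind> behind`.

Reachable from 62ddcfb: {1ce7443, 62ddcfb}.
Reachable from bf2bbda: {1ce7443, 600b5c4, ab640e9, bf2bbda, ebfe996}.
Only in 62ddcfb's history (ahead): {62ddcfb} — 1.
Only in bf2bbda's history (behind): {600b5c4, ab640e9, bf2bbda, ebfe996} — 4.

1 ahead, 4 behind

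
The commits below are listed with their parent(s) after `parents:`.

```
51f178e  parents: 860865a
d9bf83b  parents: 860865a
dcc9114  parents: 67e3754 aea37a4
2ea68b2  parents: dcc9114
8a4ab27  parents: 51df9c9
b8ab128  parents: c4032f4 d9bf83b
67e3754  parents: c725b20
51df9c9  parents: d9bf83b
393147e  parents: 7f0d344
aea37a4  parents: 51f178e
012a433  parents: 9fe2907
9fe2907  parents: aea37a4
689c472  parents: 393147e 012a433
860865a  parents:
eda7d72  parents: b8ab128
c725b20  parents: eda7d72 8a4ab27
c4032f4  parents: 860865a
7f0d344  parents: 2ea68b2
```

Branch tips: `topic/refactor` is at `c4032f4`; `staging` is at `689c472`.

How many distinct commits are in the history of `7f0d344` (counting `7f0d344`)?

14

Walking parent pointers from 7f0d344: reachable set = {2ea68b2, 51df9c9, 51f178e, 67e3754, 7f0d344, 860865a, 8a4ab27, aea37a4, b8ab128, c4032f4, c725b20, d9bf83b, dcc9114, eda7d72}.
That is 14 commits.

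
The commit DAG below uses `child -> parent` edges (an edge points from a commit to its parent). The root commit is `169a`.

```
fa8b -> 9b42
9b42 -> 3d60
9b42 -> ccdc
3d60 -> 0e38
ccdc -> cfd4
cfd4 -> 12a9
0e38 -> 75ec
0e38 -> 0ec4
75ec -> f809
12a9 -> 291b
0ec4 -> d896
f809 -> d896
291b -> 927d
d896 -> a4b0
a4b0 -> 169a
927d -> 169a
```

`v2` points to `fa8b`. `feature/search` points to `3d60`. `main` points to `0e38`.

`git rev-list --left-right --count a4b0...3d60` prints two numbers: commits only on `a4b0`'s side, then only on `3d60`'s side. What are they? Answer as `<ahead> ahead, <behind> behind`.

0 ahead, 6 behind

Reachable from a4b0: {169a, a4b0}.
Reachable from 3d60: {0e38, 0ec4, 169a, 3d60, 75ec, a4b0, d896, f809}.
Only in a4b0's history (ahead): {} — 0.
Only in 3d60's history (behind): {0e38, 0ec4, 3d60, 75ec, d896, f809} — 6.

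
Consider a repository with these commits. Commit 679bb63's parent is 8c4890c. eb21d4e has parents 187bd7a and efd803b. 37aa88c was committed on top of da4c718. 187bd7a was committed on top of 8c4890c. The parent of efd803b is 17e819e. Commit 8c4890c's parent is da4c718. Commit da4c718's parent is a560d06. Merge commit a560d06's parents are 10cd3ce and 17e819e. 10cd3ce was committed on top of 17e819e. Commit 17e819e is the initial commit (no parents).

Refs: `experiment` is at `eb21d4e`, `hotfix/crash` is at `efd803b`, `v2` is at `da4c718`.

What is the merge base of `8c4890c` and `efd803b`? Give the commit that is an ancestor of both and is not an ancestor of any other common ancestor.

Ancestors of 8c4890c: {10cd3ce, 17e819e, 8c4890c, a560d06, da4c718}.
Ancestors of efd803b: {17e819e, efd803b}.
Common ancestors: {17e819e}.
The only common ancestor is 17e819e, so it is the merge base.

17e819e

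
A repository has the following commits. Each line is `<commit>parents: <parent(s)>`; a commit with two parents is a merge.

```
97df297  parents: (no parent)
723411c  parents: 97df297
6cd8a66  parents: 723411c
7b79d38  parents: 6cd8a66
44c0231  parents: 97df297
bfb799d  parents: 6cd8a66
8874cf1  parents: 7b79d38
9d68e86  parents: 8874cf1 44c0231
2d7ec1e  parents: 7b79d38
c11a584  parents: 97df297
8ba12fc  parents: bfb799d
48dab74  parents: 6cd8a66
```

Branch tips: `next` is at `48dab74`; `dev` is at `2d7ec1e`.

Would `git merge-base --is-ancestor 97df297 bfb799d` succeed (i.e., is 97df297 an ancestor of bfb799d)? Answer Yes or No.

Ancestors of bfb799d (commits reachable by following parents): {6cd8a66, 723411c, 97df297, bfb799d}.
97df297 is in that set, so it is an ancestor of bfb799d.

Yes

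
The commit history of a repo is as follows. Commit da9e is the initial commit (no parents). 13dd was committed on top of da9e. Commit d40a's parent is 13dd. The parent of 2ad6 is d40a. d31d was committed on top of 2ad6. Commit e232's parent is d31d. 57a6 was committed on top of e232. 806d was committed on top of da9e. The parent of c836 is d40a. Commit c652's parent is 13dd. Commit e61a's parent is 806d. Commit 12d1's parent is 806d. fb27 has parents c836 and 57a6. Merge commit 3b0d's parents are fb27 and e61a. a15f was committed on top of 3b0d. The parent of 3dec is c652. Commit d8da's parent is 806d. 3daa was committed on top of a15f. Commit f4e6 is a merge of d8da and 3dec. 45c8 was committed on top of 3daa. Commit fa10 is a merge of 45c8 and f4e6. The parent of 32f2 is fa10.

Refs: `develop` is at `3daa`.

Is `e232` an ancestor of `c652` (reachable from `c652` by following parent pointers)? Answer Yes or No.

No

Ancestors of c652: {13dd, c652, da9e}.
e232 is not in that set, so it is not an ancestor of c652.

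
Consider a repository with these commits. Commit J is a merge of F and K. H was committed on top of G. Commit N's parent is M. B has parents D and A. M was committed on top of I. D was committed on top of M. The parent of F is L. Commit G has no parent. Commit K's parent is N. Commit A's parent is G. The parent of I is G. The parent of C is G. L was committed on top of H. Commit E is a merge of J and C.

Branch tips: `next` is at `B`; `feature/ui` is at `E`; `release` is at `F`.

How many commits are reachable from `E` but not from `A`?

Reachable from E: {C, E, F, G, H, I, J, K, L, M, N}.
Reachable from A: {A, G}.
In E's history but not A's: {C, E, F, H, I, J, K, L, M, N} — 10 commits.

10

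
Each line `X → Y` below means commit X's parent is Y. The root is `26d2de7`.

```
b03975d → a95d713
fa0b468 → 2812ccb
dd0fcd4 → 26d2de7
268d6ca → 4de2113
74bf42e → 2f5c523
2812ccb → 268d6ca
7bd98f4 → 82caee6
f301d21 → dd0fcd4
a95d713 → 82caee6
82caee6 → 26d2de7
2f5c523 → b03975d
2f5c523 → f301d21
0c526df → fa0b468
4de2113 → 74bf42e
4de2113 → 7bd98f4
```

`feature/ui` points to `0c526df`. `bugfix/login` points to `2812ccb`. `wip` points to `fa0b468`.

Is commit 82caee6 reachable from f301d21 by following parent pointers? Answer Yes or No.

No

Ancestors of f301d21: {26d2de7, dd0fcd4, f301d21}.
82caee6 is not in that set, so it is not an ancestor of f301d21.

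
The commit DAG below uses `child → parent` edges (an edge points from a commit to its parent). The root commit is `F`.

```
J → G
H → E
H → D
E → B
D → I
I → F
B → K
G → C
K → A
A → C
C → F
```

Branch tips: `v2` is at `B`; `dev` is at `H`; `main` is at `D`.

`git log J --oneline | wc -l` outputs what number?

4

Walking parent pointers from J: reachable set = {C, F, G, J}.
That is 4 commits.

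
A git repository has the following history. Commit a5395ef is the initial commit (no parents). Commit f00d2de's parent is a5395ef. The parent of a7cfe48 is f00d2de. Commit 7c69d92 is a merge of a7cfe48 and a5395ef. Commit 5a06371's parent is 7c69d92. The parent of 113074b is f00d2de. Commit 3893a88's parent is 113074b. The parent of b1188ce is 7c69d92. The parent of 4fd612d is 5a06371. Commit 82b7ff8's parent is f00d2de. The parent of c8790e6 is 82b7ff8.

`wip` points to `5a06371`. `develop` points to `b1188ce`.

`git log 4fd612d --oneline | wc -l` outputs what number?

Walking parent pointers from 4fd612d: reachable set = {4fd612d, 5a06371, 7c69d92, a5395ef, a7cfe48, f00d2de}.
That is 6 commits.

6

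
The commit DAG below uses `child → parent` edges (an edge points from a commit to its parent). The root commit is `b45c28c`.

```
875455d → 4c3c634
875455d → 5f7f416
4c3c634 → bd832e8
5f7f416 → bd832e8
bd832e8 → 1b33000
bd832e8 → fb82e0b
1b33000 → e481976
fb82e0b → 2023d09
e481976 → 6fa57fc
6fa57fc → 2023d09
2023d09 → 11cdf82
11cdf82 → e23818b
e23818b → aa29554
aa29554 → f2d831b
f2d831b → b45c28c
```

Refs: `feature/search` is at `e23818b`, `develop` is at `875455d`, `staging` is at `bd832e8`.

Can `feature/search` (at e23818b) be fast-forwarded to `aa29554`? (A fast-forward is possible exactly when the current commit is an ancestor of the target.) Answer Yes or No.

A fast-forward from e23818b to aa29554 is possible iff e23818b is an ancestor of aa29554.
Ancestors of aa29554: {aa29554, b45c28c, f2d831b}.
e23818b is not among them, so fast-forward is not possible.

No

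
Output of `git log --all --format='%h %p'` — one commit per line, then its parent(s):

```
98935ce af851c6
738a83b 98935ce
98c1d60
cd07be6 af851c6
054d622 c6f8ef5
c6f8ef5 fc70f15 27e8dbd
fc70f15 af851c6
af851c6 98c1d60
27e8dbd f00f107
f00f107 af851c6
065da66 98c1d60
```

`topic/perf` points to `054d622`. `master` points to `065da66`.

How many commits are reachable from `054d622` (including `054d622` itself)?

Walking parent pointers from 054d622: reachable set = {054d622, 27e8dbd, 98c1d60, af851c6, c6f8ef5, f00f107, fc70f15}.
That is 7 commits.

7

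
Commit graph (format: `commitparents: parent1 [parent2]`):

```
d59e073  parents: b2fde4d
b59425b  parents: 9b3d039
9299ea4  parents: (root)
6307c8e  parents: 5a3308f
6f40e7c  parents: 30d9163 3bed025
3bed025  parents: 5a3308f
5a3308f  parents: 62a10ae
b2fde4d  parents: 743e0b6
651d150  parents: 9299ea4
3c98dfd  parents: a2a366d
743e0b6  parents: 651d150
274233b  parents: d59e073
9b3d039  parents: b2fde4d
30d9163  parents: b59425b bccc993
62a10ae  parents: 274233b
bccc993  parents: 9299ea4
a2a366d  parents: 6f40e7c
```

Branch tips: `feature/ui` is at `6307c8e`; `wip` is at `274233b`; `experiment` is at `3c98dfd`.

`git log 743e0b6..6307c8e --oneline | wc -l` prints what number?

Reachable from 6307c8e: {274233b, 5a3308f, 62a10ae, 6307c8e, 651d150, 743e0b6, 9299ea4, b2fde4d, d59e073}.
Reachable from 743e0b6: {651d150, 743e0b6, 9299ea4}.
In 6307c8e's history but not 743e0b6's: {274233b, 5a3308f, 62a10ae, 6307c8e, b2fde4d, d59e073} — 6 commits.

6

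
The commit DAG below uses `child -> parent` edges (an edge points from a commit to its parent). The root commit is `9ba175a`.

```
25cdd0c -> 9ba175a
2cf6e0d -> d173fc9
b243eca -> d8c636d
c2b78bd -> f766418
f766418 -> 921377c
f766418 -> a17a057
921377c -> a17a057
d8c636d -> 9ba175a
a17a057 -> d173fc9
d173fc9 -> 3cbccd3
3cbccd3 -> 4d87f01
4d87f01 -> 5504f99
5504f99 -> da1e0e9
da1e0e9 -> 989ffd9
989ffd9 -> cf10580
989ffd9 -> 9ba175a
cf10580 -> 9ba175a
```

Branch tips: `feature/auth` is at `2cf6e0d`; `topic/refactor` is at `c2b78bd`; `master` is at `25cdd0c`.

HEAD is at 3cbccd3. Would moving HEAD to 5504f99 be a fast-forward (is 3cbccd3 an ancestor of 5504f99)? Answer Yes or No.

No

A fast-forward from 3cbccd3 to 5504f99 is possible iff 3cbccd3 is an ancestor of 5504f99.
Ancestors of 5504f99: {5504f99, 989ffd9, 9ba175a, cf10580, da1e0e9}.
3cbccd3 is not among them, so fast-forward is not possible.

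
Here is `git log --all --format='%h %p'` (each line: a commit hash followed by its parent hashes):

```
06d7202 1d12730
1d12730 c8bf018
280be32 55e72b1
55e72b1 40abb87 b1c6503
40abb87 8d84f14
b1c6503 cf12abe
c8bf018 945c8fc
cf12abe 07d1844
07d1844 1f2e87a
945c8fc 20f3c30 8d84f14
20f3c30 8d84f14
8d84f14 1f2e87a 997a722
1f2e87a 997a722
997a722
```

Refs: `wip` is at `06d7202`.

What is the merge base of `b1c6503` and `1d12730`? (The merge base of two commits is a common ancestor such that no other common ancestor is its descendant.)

Ancestors of b1c6503: {07d1844, 1f2e87a, 997a722, b1c6503, cf12abe}.
Ancestors of 1d12730: {1d12730, 1f2e87a, 20f3c30, 8d84f14, 945c8fc, 997a722, c8bf018}.
Common ancestors: {1f2e87a, 997a722}.
Among these, 1f2e87a is not an ancestor of any other common ancestor — it is the merge base.

1f2e87a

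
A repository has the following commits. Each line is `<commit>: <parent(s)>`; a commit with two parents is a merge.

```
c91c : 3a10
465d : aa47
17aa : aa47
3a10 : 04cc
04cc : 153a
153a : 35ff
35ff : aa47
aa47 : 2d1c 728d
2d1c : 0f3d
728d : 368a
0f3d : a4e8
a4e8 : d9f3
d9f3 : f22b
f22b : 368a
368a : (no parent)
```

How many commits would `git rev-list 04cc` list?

Walking parent pointers from 04cc: reachable set = {04cc, 0f3d, 153a, 2d1c, 35ff, 368a, 728d, a4e8, aa47, d9f3, f22b}.
That is 11 commits.

11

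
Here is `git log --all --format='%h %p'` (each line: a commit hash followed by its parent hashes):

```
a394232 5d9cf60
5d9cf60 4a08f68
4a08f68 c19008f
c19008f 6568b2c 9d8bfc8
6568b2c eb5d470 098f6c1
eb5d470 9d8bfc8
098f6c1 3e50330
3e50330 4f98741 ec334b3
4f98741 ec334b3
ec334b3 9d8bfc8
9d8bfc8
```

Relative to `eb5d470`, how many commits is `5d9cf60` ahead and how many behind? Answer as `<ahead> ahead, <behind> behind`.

8 ahead, 0 behind

Reachable from 5d9cf60: {098f6c1, 3e50330, 4a08f68, 4f98741, 5d9cf60, 6568b2c, 9d8bfc8, c19008f, eb5d470, ec334b3}.
Reachable from eb5d470: {9d8bfc8, eb5d470}.
Only in 5d9cf60's history (ahead): {098f6c1, 3e50330, 4a08f68, 4f98741, 5d9cf60, 6568b2c, c19008f, ec334b3} — 8.
Only in eb5d470's history (behind): {} — 0.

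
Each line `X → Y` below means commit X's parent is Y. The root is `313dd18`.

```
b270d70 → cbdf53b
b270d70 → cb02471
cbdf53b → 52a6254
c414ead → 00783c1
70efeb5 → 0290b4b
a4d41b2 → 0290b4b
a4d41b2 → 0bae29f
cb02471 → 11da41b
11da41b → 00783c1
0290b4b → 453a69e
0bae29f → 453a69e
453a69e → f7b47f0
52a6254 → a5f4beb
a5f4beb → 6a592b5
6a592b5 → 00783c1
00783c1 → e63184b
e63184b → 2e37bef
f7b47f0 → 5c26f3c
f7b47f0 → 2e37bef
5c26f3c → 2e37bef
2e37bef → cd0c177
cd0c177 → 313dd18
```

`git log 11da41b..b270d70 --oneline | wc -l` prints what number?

Reachable from b270d70: {00783c1, 11da41b, 2e37bef, 313dd18, 52a6254, 6a592b5, a5f4beb, b270d70, cb02471, cbdf53b, cd0c177, e63184b}.
Reachable from 11da41b: {00783c1, 11da41b, 2e37bef, 313dd18, cd0c177, e63184b}.
In b270d70's history but not 11da41b's: {52a6254, 6a592b5, a5f4beb, b270d70, cb02471, cbdf53b} — 6 commits.

6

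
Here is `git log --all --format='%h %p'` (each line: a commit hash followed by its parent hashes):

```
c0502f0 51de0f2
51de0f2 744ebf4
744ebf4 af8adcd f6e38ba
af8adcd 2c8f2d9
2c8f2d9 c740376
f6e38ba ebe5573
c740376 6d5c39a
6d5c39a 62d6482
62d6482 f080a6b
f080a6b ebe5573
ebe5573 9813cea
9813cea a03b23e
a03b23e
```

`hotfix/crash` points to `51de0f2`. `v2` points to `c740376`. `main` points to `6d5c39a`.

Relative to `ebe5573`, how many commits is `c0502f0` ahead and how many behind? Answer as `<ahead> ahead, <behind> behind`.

Reachable from c0502f0: {2c8f2d9, 51de0f2, 62d6482, 6d5c39a, 744ebf4, 9813cea, a03b23e, af8adcd, c0502f0, c740376, ebe5573, f080a6b, f6e38ba}.
Reachable from ebe5573: {9813cea, a03b23e, ebe5573}.
Only in c0502f0's history (ahead): {2c8f2d9, 51de0f2, 62d6482, 6d5c39a, 744ebf4, af8adcd, c0502f0, c740376, f080a6b, f6e38ba} — 10.
Only in ebe5573's history (behind): {} — 0.

10 ahead, 0 behind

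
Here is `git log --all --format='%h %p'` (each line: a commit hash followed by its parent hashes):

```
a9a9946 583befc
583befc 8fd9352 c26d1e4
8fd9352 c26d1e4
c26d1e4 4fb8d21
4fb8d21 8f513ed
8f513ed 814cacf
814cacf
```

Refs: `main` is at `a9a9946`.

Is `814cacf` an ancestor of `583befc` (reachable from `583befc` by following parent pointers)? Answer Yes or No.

Ancestors of 583befc (commits reachable by following parents): {4fb8d21, 583befc, 814cacf, 8f513ed, 8fd9352, c26d1e4}.
814cacf is in that set, so it is an ancestor of 583befc.

Yes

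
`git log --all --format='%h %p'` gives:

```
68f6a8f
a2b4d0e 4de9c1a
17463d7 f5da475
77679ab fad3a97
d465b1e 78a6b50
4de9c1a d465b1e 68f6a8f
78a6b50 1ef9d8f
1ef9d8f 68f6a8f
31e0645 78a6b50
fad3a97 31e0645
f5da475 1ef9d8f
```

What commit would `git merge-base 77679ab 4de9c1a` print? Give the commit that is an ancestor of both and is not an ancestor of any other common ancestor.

Ancestors of 77679ab: {1ef9d8f, 31e0645, 68f6a8f, 77679ab, 78a6b50, fad3a97}.
Ancestors of 4de9c1a: {1ef9d8f, 4de9c1a, 68f6a8f, 78a6b50, d465b1e}.
Common ancestors: {1ef9d8f, 68f6a8f, 78a6b50}.
Among these, 78a6b50 is not an ancestor of any other common ancestor — it is the merge base.

78a6b50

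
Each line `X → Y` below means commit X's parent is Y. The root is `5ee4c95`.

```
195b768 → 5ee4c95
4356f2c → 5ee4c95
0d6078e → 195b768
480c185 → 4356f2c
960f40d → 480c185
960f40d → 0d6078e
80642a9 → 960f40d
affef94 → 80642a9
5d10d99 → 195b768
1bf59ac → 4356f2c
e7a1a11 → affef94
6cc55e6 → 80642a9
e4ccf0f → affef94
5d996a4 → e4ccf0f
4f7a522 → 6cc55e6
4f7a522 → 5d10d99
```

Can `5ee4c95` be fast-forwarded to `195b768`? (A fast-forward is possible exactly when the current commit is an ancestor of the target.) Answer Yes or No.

Yes

A fast-forward from 5ee4c95 to 195b768 is possible iff 5ee4c95 is an ancestor of 195b768.
Ancestors of 195b768: {195b768, 5ee4c95}.
5ee4c95 is among them, so fast-forward is possible.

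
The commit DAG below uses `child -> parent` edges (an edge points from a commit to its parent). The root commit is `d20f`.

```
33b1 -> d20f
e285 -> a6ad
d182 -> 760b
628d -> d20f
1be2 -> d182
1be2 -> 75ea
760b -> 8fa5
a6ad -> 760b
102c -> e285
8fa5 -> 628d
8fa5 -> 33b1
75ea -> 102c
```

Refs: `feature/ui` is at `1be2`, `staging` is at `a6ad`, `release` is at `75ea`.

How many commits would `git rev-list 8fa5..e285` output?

Reachable from e285: {33b1, 628d, 760b, 8fa5, a6ad, d20f, e285}.
Reachable from 8fa5: {33b1, 628d, 8fa5, d20f}.
In e285's history but not 8fa5's: {760b, a6ad, e285} — 3 commits.

3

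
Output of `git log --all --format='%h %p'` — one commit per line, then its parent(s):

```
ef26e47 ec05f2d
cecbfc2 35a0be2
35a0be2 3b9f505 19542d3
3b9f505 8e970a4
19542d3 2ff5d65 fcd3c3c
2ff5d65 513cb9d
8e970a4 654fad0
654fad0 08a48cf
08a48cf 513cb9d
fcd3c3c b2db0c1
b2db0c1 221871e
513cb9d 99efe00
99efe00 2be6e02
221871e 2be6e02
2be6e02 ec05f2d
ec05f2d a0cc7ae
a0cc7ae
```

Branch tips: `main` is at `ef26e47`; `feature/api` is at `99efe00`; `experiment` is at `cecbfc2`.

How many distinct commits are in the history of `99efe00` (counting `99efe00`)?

4

Walking parent pointers from 99efe00: reachable set = {2be6e02, 99efe00, a0cc7ae, ec05f2d}.
That is 4 commits.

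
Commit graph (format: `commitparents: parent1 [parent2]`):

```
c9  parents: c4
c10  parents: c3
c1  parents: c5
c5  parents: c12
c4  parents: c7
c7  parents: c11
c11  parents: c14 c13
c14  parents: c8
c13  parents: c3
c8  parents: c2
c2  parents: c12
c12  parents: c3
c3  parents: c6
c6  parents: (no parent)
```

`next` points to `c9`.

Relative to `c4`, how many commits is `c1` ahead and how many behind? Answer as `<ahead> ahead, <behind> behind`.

Reachable from c1: {c1, c12, c3, c5, c6}.
Reachable from c4: {c11, c12, c13, c14, c2, c3, c4, c6, c7, c8}.
Only in c1's history (ahead): {c1, c5} — 2.
Only in c4's history (behind): {c11, c13, c14, c2, c4, c7, c8} — 7.

2 ahead, 7 behind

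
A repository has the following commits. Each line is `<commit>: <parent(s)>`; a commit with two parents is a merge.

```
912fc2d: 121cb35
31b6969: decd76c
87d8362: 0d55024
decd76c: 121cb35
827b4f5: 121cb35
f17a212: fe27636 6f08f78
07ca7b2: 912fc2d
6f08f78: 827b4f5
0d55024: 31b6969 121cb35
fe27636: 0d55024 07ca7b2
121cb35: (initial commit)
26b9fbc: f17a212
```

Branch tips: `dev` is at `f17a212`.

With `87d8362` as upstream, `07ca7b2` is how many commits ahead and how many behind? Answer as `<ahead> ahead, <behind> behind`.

2 ahead, 4 behind

Reachable from 07ca7b2: {07ca7b2, 121cb35, 912fc2d}.
Reachable from 87d8362: {0d55024, 121cb35, 31b6969, 87d8362, decd76c}.
Only in 07ca7b2's history (ahead): {07ca7b2, 912fc2d} — 2.
Only in 87d8362's history (behind): {0d55024, 31b6969, 87d8362, decd76c} — 4.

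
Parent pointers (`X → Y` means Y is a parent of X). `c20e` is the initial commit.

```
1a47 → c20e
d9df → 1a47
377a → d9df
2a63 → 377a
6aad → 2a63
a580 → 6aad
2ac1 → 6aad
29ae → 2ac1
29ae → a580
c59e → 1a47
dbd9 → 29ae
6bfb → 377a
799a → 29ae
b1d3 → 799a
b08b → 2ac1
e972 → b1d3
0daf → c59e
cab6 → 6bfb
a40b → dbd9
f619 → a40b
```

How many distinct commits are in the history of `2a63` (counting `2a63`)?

5

Walking parent pointers from 2a63: reachable set = {1a47, 2a63, 377a, c20e, d9df}.
That is 5 commits.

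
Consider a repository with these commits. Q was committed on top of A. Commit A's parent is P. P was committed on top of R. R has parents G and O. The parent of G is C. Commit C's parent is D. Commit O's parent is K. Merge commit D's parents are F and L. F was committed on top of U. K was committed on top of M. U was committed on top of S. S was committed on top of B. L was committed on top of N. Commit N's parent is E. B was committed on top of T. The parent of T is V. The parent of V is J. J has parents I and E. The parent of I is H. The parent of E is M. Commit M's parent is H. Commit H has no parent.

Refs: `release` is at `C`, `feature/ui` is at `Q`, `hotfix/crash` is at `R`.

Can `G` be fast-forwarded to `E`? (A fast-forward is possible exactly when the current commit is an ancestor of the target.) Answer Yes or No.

A fast-forward from G to E is possible iff G is an ancestor of E.
Ancestors of E: {E, H, M}.
G is not among them, so fast-forward is not possible.

No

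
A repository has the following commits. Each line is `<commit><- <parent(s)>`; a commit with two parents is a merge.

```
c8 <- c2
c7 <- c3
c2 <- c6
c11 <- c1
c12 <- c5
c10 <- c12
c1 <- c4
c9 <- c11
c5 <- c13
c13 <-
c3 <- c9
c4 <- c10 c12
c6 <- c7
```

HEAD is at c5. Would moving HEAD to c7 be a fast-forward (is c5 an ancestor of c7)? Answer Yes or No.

Yes

A fast-forward from c5 to c7 is possible iff c5 is an ancestor of c7.
Ancestors of c7: {c1, c10, c11, c12, c13, c3, c4, c5, c7, c9}.
c5 is among them, so fast-forward is possible.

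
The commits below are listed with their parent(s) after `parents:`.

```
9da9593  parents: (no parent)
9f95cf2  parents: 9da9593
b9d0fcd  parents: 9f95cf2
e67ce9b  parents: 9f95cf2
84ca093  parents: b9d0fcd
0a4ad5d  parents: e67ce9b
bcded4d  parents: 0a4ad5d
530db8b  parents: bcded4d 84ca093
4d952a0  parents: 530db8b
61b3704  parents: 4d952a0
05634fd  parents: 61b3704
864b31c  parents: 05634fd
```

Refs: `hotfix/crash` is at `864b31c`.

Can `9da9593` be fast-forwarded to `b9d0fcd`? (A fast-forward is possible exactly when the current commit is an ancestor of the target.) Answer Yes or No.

A fast-forward from 9da9593 to b9d0fcd is possible iff 9da9593 is an ancestor of b9d0fcd.
Ancestors of b9d0fcd: {9da9593, 9f95cf2, b9d0fcd}.
9da9593 is among them, so fast-forward is possible.

Yes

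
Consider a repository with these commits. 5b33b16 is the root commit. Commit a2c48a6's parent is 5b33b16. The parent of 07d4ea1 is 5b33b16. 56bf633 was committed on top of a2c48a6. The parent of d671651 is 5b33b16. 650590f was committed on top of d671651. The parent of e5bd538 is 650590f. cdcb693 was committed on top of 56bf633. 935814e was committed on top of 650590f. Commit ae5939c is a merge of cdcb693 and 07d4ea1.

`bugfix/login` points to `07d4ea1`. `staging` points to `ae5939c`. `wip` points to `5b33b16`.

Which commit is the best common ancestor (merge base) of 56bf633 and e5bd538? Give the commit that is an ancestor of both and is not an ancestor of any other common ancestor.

5b33b16

Ancestors of 56bf633: {56bf633, 5b33b16, a2c48a6}.
Ancestors of e5bd538: {5b33b16, 650590f, d671651, e5bd538}.
Common ancestors: {5b33b16}.
The only common ancestor is 5b33b16, so it is the merge base.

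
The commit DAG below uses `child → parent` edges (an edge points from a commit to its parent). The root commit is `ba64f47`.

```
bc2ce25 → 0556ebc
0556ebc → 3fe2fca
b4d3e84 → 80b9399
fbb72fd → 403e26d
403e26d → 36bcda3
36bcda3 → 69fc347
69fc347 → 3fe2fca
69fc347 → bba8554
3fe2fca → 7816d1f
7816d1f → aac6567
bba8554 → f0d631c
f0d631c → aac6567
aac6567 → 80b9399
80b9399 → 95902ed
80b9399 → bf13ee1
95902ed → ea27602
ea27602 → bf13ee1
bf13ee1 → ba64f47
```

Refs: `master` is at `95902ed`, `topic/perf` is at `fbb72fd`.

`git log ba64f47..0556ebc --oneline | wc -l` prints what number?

Reachable from 0556ebc: {0556ebc, 3fe2fca, 7816d1f, 80b9399, 95902ed, aac6567, ba64f47, bf13ee1, ea27602}.
Reachable from ba64f47: {ba64f47}.
In 0556ebc's history but not ba64f47's: {0556ebc, 3fe2fca, 7816d1f, 80b9399, 95902ed, aac6567, bf13ee1, ea27602} — 8 commits.

8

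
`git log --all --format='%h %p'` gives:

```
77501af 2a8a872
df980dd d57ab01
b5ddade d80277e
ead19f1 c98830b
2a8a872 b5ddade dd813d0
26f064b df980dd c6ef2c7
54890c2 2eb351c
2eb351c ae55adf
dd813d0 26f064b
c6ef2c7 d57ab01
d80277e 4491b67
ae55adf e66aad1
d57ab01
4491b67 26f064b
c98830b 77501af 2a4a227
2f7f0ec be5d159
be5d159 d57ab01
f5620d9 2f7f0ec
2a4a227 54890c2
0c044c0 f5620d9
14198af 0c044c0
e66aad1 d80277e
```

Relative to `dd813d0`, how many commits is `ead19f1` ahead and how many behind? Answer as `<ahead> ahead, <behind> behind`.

12 ahead, 0 behind

Reachable from ead19f1: {26f064b, 2a4a227, 2a8a872, 2eb351c, 4491b67, 54890c2, 77501af, ae55adf, b5ddade, c6ef2c7, c98830b, d57ab01, d80277e, dd813d0, df980dd, e66aad1, ead19f1}.
Reachable from dd813d0: {26f064b, c6ef2c7, d57ab01, dd813d0, df980dd}.
Only in ead19f1's history (ahead): {2a4a227, 2a8a872, 2eb351c, 4491b67, 54890c2, 77501af, ae55adf, b5ddade, c98830b, d80277e, e66aad1, ead19f1} — 12.
Only in dd813d0's history (behind): {} — 0.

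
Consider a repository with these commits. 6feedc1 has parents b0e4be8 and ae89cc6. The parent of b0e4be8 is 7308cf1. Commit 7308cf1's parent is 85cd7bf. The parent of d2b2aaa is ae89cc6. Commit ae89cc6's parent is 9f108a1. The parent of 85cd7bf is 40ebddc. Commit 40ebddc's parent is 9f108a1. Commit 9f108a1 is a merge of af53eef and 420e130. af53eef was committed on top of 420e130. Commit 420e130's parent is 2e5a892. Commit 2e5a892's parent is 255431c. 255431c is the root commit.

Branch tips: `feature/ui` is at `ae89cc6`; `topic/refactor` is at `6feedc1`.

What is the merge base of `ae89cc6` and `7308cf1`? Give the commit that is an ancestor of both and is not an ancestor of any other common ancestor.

9f108a1

Ancestors of ae89cc6: {255431c, 2e5a892, 420e130, 9f108a1, ae89cc6, af53eef}.
Ancestors of 7308cf1: {255431c, 2e5a892, 40ebddc, 420e130, 7308cf1, 85cd7bf, 9f108a1, af53eef}.
Common ancestors: {255431c, 2e5a892, 420e130, 9f108a1, af53eef}.
Among these, 9f108a1 is not an ancestor of any other common ancestor — it is the merge base.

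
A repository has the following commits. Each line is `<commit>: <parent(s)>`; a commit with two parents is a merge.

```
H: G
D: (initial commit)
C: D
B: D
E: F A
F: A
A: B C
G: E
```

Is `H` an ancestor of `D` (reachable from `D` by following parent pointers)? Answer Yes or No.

Ancestors of D: {D}.
H is not in that set, so it is not an ancestor of D.

No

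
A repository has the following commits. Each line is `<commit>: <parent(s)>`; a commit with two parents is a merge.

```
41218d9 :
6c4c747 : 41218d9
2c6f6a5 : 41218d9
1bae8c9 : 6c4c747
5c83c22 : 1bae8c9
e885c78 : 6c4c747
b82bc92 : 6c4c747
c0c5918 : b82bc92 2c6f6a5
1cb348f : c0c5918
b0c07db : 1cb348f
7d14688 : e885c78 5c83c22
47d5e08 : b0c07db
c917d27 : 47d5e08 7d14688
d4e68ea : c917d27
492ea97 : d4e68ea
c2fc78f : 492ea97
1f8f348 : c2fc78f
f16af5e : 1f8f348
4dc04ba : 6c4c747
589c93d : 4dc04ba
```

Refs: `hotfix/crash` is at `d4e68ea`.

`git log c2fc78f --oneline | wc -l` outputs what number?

Walking parent pointers from c2fc78f: reachable set = {1bae8c9, 1cb348f, 2c6f6a5, 41218d9, 47d5e08, 492ea97, 5c83c22, 6c4c747, 7d14688, b0c07db, b82bc92, c0c5918, c2fc78f, c917d27, d4e68ea, e885c78}.
That is 16 commits.

16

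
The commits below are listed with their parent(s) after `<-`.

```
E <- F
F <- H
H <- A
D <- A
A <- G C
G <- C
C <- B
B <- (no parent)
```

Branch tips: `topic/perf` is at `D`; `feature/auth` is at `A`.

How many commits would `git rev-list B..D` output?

4

Reachable from D: {A, B, C, D, G}.
Reachable from B: {B}.
In D's history but not B's: {A, C, D, G} — 4 commits.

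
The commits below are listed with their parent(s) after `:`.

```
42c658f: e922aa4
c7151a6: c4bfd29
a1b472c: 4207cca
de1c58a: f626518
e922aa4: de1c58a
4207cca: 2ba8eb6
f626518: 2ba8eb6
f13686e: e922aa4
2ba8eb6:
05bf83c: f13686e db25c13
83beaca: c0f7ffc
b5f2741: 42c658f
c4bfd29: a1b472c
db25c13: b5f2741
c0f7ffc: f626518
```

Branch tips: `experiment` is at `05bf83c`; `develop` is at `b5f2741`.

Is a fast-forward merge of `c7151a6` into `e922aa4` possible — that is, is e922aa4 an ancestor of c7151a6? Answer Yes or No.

A fast-forward from e922aa4 to c7151a6 is possible iff e922aa4 is an ancestor of c7151a6.
Ancestors of c7151a6: {2ba8eb6, 4207cca, a1b472c, c4bfd29, c7151a6}.
e922aa4 is not among them, so fast-forward is not possible.

No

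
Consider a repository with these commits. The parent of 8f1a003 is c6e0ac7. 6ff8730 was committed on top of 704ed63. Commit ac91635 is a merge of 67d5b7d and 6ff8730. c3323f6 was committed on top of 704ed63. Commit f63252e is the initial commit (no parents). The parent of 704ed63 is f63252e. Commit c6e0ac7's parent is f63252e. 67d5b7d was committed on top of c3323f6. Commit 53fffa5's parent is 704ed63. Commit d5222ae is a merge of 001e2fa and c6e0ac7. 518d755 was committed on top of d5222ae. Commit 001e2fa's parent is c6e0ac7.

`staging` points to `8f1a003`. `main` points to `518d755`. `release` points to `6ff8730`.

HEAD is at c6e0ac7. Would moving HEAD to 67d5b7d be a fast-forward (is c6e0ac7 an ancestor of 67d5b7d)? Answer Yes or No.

A fast-forward from c6e0ac7 to 67d5b7d is possible iff c6e0ac7 is an ancestor of 67d5b7d.
Ancestors of 67d5b7d: {67d5b7d, 704ed63, c3323f6, f63252e}.
c6e0ac7 is not among them, so fast-forward is not possible.

No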